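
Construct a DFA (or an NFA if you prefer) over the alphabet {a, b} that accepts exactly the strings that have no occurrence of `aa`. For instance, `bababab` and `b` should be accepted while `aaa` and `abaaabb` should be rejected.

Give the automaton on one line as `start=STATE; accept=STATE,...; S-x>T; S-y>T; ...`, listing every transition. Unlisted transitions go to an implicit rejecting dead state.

Track partial matches of the forbidden pattern `aa`. State q2 is a dead state reached once `aa` has occurred; every other state accepts. q0 means no part of `aa` is currently matched.
With 3 states:
        a   b  
>* q0   q1  q0 
 * q1   q2  q0 
   q2   q2  q2 
(> = start, * = accepting)

start=q0; accept=q0,q1; q0-a>q1; q0-b>q0; q1-a>q2; q1-b>q0; q2-a>q2; q2-b>q2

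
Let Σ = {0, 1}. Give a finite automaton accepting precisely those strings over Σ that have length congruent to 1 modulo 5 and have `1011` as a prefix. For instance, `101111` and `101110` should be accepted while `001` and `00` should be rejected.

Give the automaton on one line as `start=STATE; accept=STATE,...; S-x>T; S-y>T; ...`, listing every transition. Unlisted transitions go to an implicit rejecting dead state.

start=q0; accept=q7; q0-0>q1; q0-1>q2; q1-0>q1; q1-1>q1; q2-0>q3; q2-1>q1; q3-0>q1; q3-1>q4; q4-0>q1; q4-1>q5; q5-0>q6; q5-1>q6; q6-0>q7; q6-1>q7; q7-0>q8; q7-1>q8; q8-0>q9; q8-1>q9; q9-0>q5; q9-1>q5

Build one automaton per condition and run them in lockstep. The first has 5 states tracking the input length modulo 5; the second has 6 states tracking whether the input so far still matches the prefix `1011`. A product state is a pair (one from each), accepting exactly when both do. Equivalent product states are then merged.
A 10-state machine:
        0   1  
>  q0   q1  q2 
   q1   q1  q1 
   q2   q3  q1 
   q3   q1  q4 
   q4   q1  q5 
   q5   q6  q6 
   q6   q7  q7 
 * q7   q8  q8 
   q8   q9  q9 
   q9   q5  q5 
(> = start, * = accepting)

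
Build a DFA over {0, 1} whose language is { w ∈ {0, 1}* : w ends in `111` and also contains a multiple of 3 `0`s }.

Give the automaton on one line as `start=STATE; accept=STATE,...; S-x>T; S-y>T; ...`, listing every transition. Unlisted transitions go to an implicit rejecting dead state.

Run two small machines in parallel and take their product. One (4 states) tracks how much of the suffix `111` has currently been matched; the other (3 states) tracks the count of `0`s modulo 3. Each combined state is a pair, one component from each; accept when both components accept. Equivalent product states are then merged.
6 states suffice.
       0  1 
>  A   B  C 
   B   D  B 
   C   B  E 
   D   A  D 
   E   B  F 
 * F   B  F 
(> = start, * = accepting)

start=A; accept=F; A-0>B; A-1>C; B-0>D; B-1>B; C-0>B; C-1>E; D-0>A; D-1>D; E-0>B; E-1>F; F-0>B; F-1>F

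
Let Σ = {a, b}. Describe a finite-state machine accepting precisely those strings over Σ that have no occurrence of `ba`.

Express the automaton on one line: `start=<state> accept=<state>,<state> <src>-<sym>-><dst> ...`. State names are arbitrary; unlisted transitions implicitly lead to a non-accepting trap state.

start=s0 accept=s0,s1 s0-a->s0 s0-b->s1 s1-a->s2 s1-b->s1 s2-a->s2 s2-b->s2

This is the complement of 'contains `ba`'. Use the same substring-matching states — s0 through s2 holding how much of `ba` has just been matched — but flip the accepting set: everything except the trap s2 accepts.
        a   b  
>* s0   s0  s1 
 * s1   s2  s1 
   s2   s2  s2 
(> = start, * = accepting)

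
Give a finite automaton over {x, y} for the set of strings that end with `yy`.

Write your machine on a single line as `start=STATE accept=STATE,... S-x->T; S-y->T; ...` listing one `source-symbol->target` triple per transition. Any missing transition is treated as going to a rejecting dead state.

start=s0; accept=s2; s0-x->s0; s0-y->s1; s1-x->s0; s1-y->s2; s2-x->s0; s2-y->s2

Let each state record the length of the longest suffix of the input read so far that is also a prefix of `yy`. s1 means the last symbol is `y`; s2 means the last 2 symbols are `yy`. Accept only at s2, where the string currently ends in `yy`.
        x   y  
>  s0   s0  s1 
   s1   s0  s2 
 * s2   s0  s2 
(> = start, * = accepting)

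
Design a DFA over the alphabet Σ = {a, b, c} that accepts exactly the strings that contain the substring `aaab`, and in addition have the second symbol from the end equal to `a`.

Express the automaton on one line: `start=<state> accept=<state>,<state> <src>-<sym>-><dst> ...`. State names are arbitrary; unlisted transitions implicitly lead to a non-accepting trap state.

Build one automaton per condition and run them in lockstep. One (5 states) tracks whether and how much of `aaab` has been seen; the other (13 states) tracks the last 2 symbols read. Each combined state is a pair, one component from each; accept when both components accept.
          a    b    c  
>  S0     S1   S2   S3 
   S1     S4   S5   S6 
   S2     S7   S8   S9 
   S3    S10  S11  S12 
   S4    S13   S5   S6 
   S5     S7   S8   S9 
   S6    S10  S11  S12 
   S7     S4   S5   S6 
   S8     S7   S8   S9 
   S9    S10  S11  S12 
   S10    S4   S5   S6 
   S11    S7   S8   S9 
   S12   S10  S11  S12 
   S13   S13  S14   S6 
 * S14   S15  S16  S17 
   S15   S18  S14  S19 
   S16   S15  S16  S17 
   S17   S20  S21  S22 
 * S18   S18  S14  S19 
 * S19   S20  S21  S22 
   S20   S18  S14  S19 
   S21   S15  S16  S17 
   S22   S20  S21  S22 
(> = start, * = accepting)

start=S0 accept=S14,S18,S19 S0-a->S1 S0-b->S2 S0-c->S3 S1-a->S4 S1-b->S5 S1-c->S6 S2-a->S7 S2-b->S8 S2-c->S9 S3-a->S10 S3-b->S11 S3-c->S12 S4-a->S13 S4-b->S5 S4-c->S6 S5-a->S7 S5-b->S8 S5-c->S9 S6-a->S10 S6-b->S11 S6-c->S12 S7-a->S4 S7-b->S5 S7-c->S6 S8-a->S7 S8-b->S8 S8-c->S9 S9-a->S10 S9-b->S11 S9-c->S12 S10-a->S4 S10-b->S5 S10-c->S6 S11-a->S7 S11-b->S8 S11-c->S9 S12-a->S10 S12-b->S11 S12-c->S12 S13-a->S13 S13-b->S14 S13-c->S6 S14-a->S15 S14-b->S16 S14-c->S17 S15-a->S18 S15-b->S14 S15-c->S19 S16-a->S15 S16-b->S16 S16-c->S17 S17-a->S20 S17-b->S21 S17-c->S22 S18-a->S18 S18-b->S14 S18-c->S19 S19-a->S20 S19-b->S21 S19-c->S22 S20-a->S18 S20-b->S14 S20-c->S19 S21-a->S15 S21-b->S16 S21-c->S17 S22-a->S20 S22-b->S21 S22-c->S22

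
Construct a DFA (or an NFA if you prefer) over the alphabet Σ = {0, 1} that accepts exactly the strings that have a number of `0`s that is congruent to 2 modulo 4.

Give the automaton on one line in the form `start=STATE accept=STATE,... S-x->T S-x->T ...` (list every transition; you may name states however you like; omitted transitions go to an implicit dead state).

start=q0 accept=q2 q0-0->q1 q0-1->q0 q1-0->q2 q1-1->q1 q2-0->q3 q2-1->q2 q3-0->q0 q3-1->q3

The only thing that matters is how many `0`s have appeared, reduced mod 4. Use one state per residue: q0 for 0, …, q3 for 3. Reading `0` moves to the next residue; anything else stays put. q2 is accepting.
        0   1  
>  q0   q1  q0 
   q1   q2  q1 
 * q2   q3  q2 
   q3   q0  q3 
(> = start, * = accepting)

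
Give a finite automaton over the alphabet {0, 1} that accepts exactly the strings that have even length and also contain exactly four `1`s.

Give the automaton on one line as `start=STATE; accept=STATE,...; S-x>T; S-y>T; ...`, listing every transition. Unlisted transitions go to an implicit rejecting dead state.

Build one automaton per condition and run them in lockstep. The first has 2 states tracking the input length modulo 2; the second has 6 states tracking the count of `1`s, saturating at 5. A product state is a pair (one from each), accepting exactly when both do. After merging equivalent states the machine shrinks.
          0    1  
>  q0     q1   q2 
   q1     q0   q3 
   q2     q3   q4 
   q3     q2   q5 
   q4     q5   q6 
   q5     q4   q7 
   q6     q7   q8 
   q7     q6   q9 
 * q8     q9  q10 
   q9     q8  q10 
   q10   q10  q10 
(> = start, * = accepting)

start=q0; accept=q8; q0-0>q1; q0-1>q2; q1-0>q0; q1-1>q3; q2-0>q3; q2-1>q4; q3-0>q2; q3-1>q5; q4-0>q5; q4-1>q6; q5-0>q4; q5-1>q7; q6-0>q7; q6-1>q8; q7-0>q6; q7-1>q9; q8-0>q9; q8-1>q10; q9-0>q8; q9-1>q10; q10-0>q10; q10-1>q10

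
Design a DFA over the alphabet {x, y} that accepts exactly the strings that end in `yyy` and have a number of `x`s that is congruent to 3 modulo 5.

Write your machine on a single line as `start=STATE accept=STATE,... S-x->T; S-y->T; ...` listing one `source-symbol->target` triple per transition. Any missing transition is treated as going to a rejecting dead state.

Handle the two conditions separately and then intersect. One (4 states) tracks how much of the suffix `yyy` has currently been matched; the other (5 states) tracks the count of `x`s modulo 5. Each combined state is a pair, one component from each; accept when both components accept. Minimizing collapses redundant product states.
        x   y  
>  s0   s1  s0 
   s1   s2  s1 
   s2   s3  s2 
   s3   s4  s5 
   s4   s0  s4 
   s5   s4  s6 
   s6   s4  s7 
 * s7   s4  s7 
(> = start, * = accepting)

start=s0; accept=s7; s0-x->s1; s0-y->s0; s1-x->s2; s1-y->s1; s2-x->s3; s2-y->s2; s3-x->s4; s3-y->s5; s4-x->s0; s4-y->s4; s5-x->s4; s5-y->s6; s6-x->s4; s6-y->s7; s7-x->s4; s7-y->s7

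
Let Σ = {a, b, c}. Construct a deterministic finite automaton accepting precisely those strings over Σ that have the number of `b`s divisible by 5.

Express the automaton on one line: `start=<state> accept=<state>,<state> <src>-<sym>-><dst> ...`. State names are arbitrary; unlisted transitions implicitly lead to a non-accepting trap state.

start=q0 accept=q0 q0-a->q0 q0-b->q1 q0-c->q0 q1-a->q1 q1-b->q2 q1-c->q1 q2-a->q2 q2-b->q3 q2-c->q2 q3-a->q3 q3-b->q4 q3-c->q3 q4-a->q4 q4-b->q0 q4-c->q4

Keep the running count of `b`s modulo 5: each `b` advances along the cycle q0 → q1 → q2 → q3 → q4 → q0 while other symbols loop. Accept at q0.
5 states suffice.
        a   b   c  
>* q0   q0  q1  q0 
   q1   q1  q2  q1 
   q2   q2  q3  q2 
   q3   q3  q4  q3 
   q4   q4  q0  q4 
(> = start, * = accepting)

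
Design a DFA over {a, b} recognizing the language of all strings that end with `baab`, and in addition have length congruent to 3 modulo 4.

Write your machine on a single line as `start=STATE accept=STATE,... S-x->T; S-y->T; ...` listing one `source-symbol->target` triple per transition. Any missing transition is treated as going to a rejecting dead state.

Build one automaton per condition and run them in lockstep. The first has 5 states tracking how much of the suffix `baab` has currently been matched; the second has 4 states tracking the input length modulo 4. A product state is a pair (one from each), accepting exactly when both do. After merging equivalent states the machine shrinks.
An 8-state machine:
        a   b  
>  q0   q1  q1 
   q1   q2  q2 
   q2   q3  q3 
   q3   q0  q4 
   q4   q5  q1 
   q5   q6  q2 
   q6   q3  q7 
 * q7   q0  q4 
(> = start, * = accepting)

start=q0; accept=q7; q0-a->q1; q0-b->q1; q1-a->q2; q1-b->q2; q2-a->q3; q2-b->q3; q3-a->q0; q3-b->q4; q4-a->q5; q4-b->q1; q5-a->q6; q5-b->q2; q6-a->q3; q6-b->q7; q7-a->q0; q7-b->q4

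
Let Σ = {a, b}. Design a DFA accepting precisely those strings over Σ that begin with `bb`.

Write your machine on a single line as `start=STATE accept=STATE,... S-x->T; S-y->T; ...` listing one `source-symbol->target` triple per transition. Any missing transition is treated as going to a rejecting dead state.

Check the first 2 symbols one by one: s0 through s1 record how many have matched `bb` so far; any wrong symbol goes to the dead state s3. After all 2 match we enter the accepting sink s2.
A 4-state machine:
        a   b  
>  s0   s3  s1 
   s1   s3  s2 
 * s2   s2  s2 
   s3   s3  s3 
(> = start, * = accepting)

start=s0; accept=s2; s0-a->s3; s0-b->s1; s1-a->s3; s1-b->s2; s2-a->s2; s2-b->s2; s3-a->s3; s3-b->s3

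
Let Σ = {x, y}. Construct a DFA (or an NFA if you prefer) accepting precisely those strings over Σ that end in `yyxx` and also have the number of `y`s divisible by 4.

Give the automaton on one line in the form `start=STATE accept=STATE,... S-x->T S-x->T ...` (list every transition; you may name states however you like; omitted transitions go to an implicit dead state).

start=A accept=R A-x->A A-y->B B-x->C B-y->D C-x->C C-y->E D-x->F D-y->G E-x->H E-y->G F-x->I F-y->J G-x->K G-y->L H-x->H H-y->J I-x->H I-y->J J-x->M J-y->L K-x->N K-y->O L-x->P L-y->Q M-x->M M-y->O N-x->M N-y->O O-x->A O-y->Q P-x->R P-y->B Q-x->S Q-y->D R-x->A R-y->B S-x->T S-y->E T-x->C T-y->E

Handle the two conditions separately and then intersect. One (5 states) tracks how much of the suffix `yyxx` has currently been matched; the other (4 states) tracks the count of `y`s modulo 4. Each combined state is a pair, one component from each; accept when both components accept.
20 states suffice.
       x  y 
>  A   A  B 
   B   C  D 
   C   C  E 
   D   F  G 
   E   H  G 
   F   I  J 
   G   K  L 
   H   H  J 
   I   H  J 
   J   M  L 
   K   N  O 
   L   P  Q 
   M   M  O 
   N   M  O 
   O   A  Q 
   P   R  B 
   Q   S  D 
 * R   A  B 
   S   T  E 
   T   C  E 
(> = start, * = accepting)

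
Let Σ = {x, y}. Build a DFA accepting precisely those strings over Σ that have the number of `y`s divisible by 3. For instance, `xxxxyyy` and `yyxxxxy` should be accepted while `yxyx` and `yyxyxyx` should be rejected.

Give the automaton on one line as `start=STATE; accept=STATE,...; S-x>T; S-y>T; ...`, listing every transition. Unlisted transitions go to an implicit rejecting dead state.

start=q0; accept=q0; q0-x>q0; q0-y>q1; q1-x>q1; q1-y>q2; q2-x>q2; q2-y>q0

The only thing that matters is how many `y`s have appeared, reduced mod 3. Use one state per residue: q0 for 0, …, q2 for 2. Reading `y` moves to the next residue; anything else stays put. q0 is accepting.
With 3 states:
        x   y  
>* q0   q0  q1 
   q1   q1  q2 
   q2   q2  q0 
(> = start, * = accepting)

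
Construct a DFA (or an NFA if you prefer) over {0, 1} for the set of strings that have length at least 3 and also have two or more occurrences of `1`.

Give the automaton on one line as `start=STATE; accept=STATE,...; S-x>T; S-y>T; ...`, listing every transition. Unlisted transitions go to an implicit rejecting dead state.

start=S0; accept=S5; S0-0>S1; S0-1>S2; S1-0>S1; S1-1>S3; S2-0>S3; S2-1>S4; S3-0>S3; S3-1>S5; S4-0>S5; S4-1>S5; S5-0>S5; S5-1>S5

Handle the two conditions separately and then intersect. The first has 5 states tracking the input length, saturating at 4; the second has 4 states tracking the count of `1`s, saturating at 3. A product state is a pair (one from each), accepting exactly when both do. After merging equivalent states the machine shrinks.
        0   1  
>  S0   S1  S2 
   S1   S1  S3 
   S2   S3  S4 
   S3   S3  S5 
   S4   S5  S5 
 * S5   S5  S5 
(> = start, * = accepting)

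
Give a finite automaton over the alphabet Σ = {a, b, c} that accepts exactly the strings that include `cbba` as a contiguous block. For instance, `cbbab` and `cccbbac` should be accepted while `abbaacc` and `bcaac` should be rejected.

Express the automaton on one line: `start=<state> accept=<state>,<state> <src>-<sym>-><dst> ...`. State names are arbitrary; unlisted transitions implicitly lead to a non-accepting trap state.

States S0..S3 record the length of the longest prefix of `cbba` that matches the current input suffix. Reaching S4 means `cbba` has been seen, and we stay there forever. Accept from S4.
        a   b   c  
>  S0   S0  S0  S1 
   S1   S0  S2  S1 
   S2   S0  S3  S1 
   S3   S4  S0  S1 
 * S4   S4  S4  S4 
(> = start, * = accepting)

start=S0 accept=S4 S0-a->S0 S0-b->S0 S0-c->S1 S1-a->S0 S1-b->S2 S1-c->S1 S2-a->S0 S2-b->S3 S2-c->S1 S3-a->S4 S3-b->S0 S3-c->S1 S4-a->S4 S4-b->S4 S4-c->S4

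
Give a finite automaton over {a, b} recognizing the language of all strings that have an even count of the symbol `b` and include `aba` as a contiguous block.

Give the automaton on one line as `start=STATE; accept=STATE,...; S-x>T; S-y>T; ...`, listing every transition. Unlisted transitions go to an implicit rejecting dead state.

start=q0; accept=q7; q0-a>q1; q0-b>q2; q1-a>q1; q1-b>q3; q2-a>q4; q2-b>q0; q3-a>q5; q3-b>q0; q4-a>q4; q4-b>q6; q5-a>q5; q5-b>q7; q6-a>q7; q6-b>q2; q7-a>q7; q7-b>q5

Build one automaton per condition and run them in lockstep. The first has 2 states tracking the count of `b`s modulo 2; the second has 4 states tracking whether and how much of `aba` has been seen. A product state is a pair (one from each), accepting exactly when both do.
An 8-state machine:
        a   b  
>  q0   q1  q2 
   q1   q1  q3 
   q2   q4  q0 
   q3   q5  q0 
   q4   q4  q6 
   q5   q5  q7 
   q6   q7  q2 
 * q7   q7  q5 
(> = start, * = accepting)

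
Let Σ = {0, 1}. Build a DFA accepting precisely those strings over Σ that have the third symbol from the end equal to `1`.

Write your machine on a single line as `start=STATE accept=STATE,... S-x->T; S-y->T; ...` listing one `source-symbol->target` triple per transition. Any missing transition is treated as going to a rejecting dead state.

Because acceptance depends on a position counted from the end, the machine has to buffer the most recent 3 symbols. Make each state the string of the last up-to-3 symbols read; on input `x` shift the window left and append `x`. Accept when the buffered window has length 3 and begins with `1`.
15 states suffice.
          0    1  
>  S0     S1   S2 
   S1     S3   S4 
   S2     S5   S6 
   S3     S7   S8 
   S4     S9  S10 
   S5    S11  S12 
   S6    S13  S14 
   S7     S7   S8 
   S8     S9  S10 
   S9    S11  S12 
   S10   S13  S14 
 * S11    S7   S8 
 * S12    S9  S10 
 * S13   S11  S12 
 * S14   S13  S14 
(> = start, * = accepting)

start=S0; accept=S11,S12,S13,S14; S0-0->S1; S0-1->S2; S1-0->S3; S1-1->S4; S2-0->S5; S2-1->S6; S3-0->S7; S3-1->S8; S4-0->S9; S4-1->S10; S5-0->S11; S5-1->S12; S6-0->S13; S6-1->S14; S7-0->S7; S7-1->S8; S8-0->S9; S8-1->S10; S9-0->S11; S9-1->S12; S10-0->S13; S10-1->S14; S11-0->S7; S11-1->S8; S12-0->S9; S12-1->S10; S13-0->S11; S13-1->S12; S14-0->S13; S14-1->S14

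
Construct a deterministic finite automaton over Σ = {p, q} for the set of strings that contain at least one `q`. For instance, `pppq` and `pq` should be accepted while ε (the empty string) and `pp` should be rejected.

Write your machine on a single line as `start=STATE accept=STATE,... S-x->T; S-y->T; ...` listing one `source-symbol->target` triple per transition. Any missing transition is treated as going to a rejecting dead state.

Only the number of `q`s matters, and only up to 2. Make a chain s0 → s1 → s2 advanced by each `q` (with s2 absorbing); every other symbol self-loops. The accepting set is {s1, s2}.
        p   q  
>  s0   s0  s1 
 * s1   s1  s2 
 * s2   s2  s2 
(> = start, * = accepting)

start=s0; accept=s1,s2; s0-p->s0; s0-q->s1; s1-p->s1; s1-q->s2; s2-p->s2; s2-q->s2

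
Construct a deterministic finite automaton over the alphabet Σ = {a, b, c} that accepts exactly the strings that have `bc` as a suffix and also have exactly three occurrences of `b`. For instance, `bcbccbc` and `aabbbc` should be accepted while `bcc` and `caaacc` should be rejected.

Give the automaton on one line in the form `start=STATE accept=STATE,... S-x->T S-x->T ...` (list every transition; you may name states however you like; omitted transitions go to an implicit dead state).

Run two small machines in parallel and take their product. The first has 3 states tracking how much of the suffix `bc` has currently been matched; the second has 5 states tracking the count of `b`s, saturating at 4. A product state is a pair (one from each), accepting exactly when both do. After merging equivalent states the machine shrinks.
With 6 states:
        a   b   c  
>  q0   q0  q1  q0 
   q1   q1  q2  q1 
   q2   q2  q3  q2 
   q3   q4  q4  q5 
   q4   q4  q4  q4 
 * q5   q4  q4  q4 
(> = start, * = accepting)

start=q0 accept=q5 q0-a->q0 q0-b->q1 q0-c->q0 q1-a->q1 q1-b->q2 q1-c->q1 q2-a->q2 q2-b->q3 q2-c->q2 q3-a->q4 q3-b->q4 q3-c->q5 q4-a->q4 q4-b->q4 q4-c->q4 q5-a->q4 q5-b->q4 q5-c->q4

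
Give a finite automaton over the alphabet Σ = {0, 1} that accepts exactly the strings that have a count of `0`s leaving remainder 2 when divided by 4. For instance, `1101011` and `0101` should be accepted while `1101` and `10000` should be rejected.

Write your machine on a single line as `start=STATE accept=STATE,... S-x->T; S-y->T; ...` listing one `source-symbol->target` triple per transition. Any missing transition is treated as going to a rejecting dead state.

Keep the running count of `0`s modulo 4: each `0` advances along the cycle S0 → S1 → S2 → S3 → S0 while other symbols loop. Accept at S2.
4 states suffice.
        0   1  
>  S0   S1  S0 
   S1   S2  S1 
 * S2   S3  S2 
   S3   S0  S3 
(> = start, * = accepting)

start=S0; accept=S2; S0-0->S1; S0-1->S0; S1-0->S2; S1-1->S1; S2-0->S3; S2-1->S2; S3-0->S0; S3-1->S3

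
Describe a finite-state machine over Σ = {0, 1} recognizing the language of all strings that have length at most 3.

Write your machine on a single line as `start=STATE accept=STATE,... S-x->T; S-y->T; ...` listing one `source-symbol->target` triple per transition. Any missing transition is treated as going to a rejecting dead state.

Count input length up to 4: every symbol moves from S0 toward S4, which means 'more than 3' and absorbs. Accept from {S0, S1, S2, S3}.
        0   1  
>* S0   S1  S1 
 * S1   S2  S2 
 * S2   S3  S3 
 * S3   S4  S4 
   S4   S4  S4 
(> = start, * = accepting)

start=S0; accept=S0,S1,S2,S3; S0-0->S1; S0-1->S1; S1-0->S2; S1-1->S2; S2-0->S3; S2-1->S3; S3-0->S4; S3-1->S4; S4-0->S4; S4-1->S4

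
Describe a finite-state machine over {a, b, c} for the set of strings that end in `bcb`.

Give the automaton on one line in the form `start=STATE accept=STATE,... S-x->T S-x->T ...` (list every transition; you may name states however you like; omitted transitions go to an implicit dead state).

start=q0 accept=q3 q0-a->q0 q0-b->q1 q0-c->q0 q1-a->q0 q1-b->q1 q1-c->q2 q2-a->q0 q2-b->q3 q2-c->q0 q3-a->q0 q3-b->q1 q3-c->q2

Remember how much of `bcb` the current input suffix matches. State q0 means no match yet; q1 means the last symbol is `b`; q2 means the last 2 symbols are `bc`; q3 means the last 3 symbols are `bcb`. Only q3 accepts. On a mismatch, fall back to the longest proper suffix that is still a prefix of `bcb`.
With 4 states:
        a   b   c  
>  q0   q0  q1  q0 
   q1   q0  q1  q2 
   q2   q0  q3  q0 
 * q3   q0  q1  q2 
(> = start, * = accepting)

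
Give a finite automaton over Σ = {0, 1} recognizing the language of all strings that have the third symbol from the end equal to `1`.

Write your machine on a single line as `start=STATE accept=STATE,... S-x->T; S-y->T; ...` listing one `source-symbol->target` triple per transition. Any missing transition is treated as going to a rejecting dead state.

A DFA must remember the last 3 symbols (since which symbol is third-to-last isn't known until the input ends). Use one state per possible window of the last ≤3 symbols; accept from those whose window starts with `1`.
15 states suffice.
          0    1  
>  s0     s1   s2 
   s1     s3   s4 
   s2     s5   s6 
   s3     s7   s8 
   s4     s9  s10 
   s5    s11  s12 
   s6    s13  s14 
   s7     s7   s8 
   s8     s9  s10 
   s9    s11  s12 
   s10   s13  s14 
 * s11    s7   s8 
 * s12    s9  s10 
 * s13   s11  s12 
 * s14   s13  s14 
(> = start, * = accepting)

start=s0; accept=s11,s12,s13,s14; s0-0->s1; s0-1->s2; s1-0->s3; s1-1->s4; s2-0->s5; s2-1->s6; s3-0->s7; s3-1->s8; s4-0->s9; s4-1->s10; s5-0->s11; s5-1->s12; s6-0->s13; s6-1->s14; s7-0->s7; s7-1->s8; s8-0->s9; s8-1->s10; s9-0->s11; s9-1->s12; s10-0->s13; s10-1->s14; s11-0->s7; s11-1->s8; s12-0->s9; s12-1->s10; s13-0->s11; s13-1->s12; s14-0->s13; s14-1->s14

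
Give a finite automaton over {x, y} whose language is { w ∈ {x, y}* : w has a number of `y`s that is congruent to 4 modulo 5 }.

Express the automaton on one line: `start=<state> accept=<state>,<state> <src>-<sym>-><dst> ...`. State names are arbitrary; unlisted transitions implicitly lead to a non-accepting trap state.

start=s0 accept=s4 s0-x->s0 s0-y->s1 s1-x->s1 s1-y->s2 s2-x->s2 s2-y->s3 s3-x->s3 s3-y->s4 s4-x->s4 s4-y->s0

The only thing that matters is how many `y`s have appeared, reduced mod 5. Use one state per residue: s0 for 0, …, s4 for 4. Reading `y` moves to the next residue; anything else stays put. s4 is accepting.
With 5 states:
        x   y  
>  s0   s0  s1 
   s1   s1  s2 
   s2   s2  s3 
   s3   s3  s4 
 * s4   s4  s0 
(> = start, * = accepting)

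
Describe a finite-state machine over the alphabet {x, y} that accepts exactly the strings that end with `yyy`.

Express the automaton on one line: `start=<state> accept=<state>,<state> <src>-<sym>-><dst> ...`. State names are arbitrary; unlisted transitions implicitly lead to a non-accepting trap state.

Let each state record the length of the longest suffix of the input read so far that is also a prefix of `yyy`. B means the last symbol is `y`; C means the last 2 symbols are `yy`; D means the last 3 symbols are `yyy`. Accept only at D, where the string currently ends in `yyy`.
A 4-state machine:
       x  y 
>  A   A  B 
   B   A  C 
   C   A  D 
 * D   A  D 
(> = start, * = accepting)

start=A accept=D A-x->A A-y->B B-x->A B-y->C C-x->A C-y->D D-x->A D-y->D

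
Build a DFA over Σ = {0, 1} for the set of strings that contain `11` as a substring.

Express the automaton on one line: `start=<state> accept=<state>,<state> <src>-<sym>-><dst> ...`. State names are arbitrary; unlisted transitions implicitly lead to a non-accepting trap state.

start=A accept=C A-0->A A-1->B B-0->A B-1->C C-0->C C-1->C

Track how much of `11` has been matched so far: state A is no progress, C is the absorbing accept state reached once `11` has occurred. Intermediate states record partial matches; on a mismatch, fall back to the longest reusable overlap.
A 3-state machine:
       0  1 
>  A   A  B 
   B   A  C 
 * C   C  C 
(> = start, * = accepting)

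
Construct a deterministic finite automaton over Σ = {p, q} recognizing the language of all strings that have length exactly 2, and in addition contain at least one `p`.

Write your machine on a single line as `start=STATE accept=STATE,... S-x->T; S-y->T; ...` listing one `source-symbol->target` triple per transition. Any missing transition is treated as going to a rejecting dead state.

Build one automaton per condition and run them in lockstep. The first has 4 states tracking the input length, saturating at 3; the second has 3 states tracking the count of `p`s, saturating at 2. A product state is a pair (one from each), accepting exactly when both do. Equivalent product states are then merged.
        p   q  
>  S0   S1  S2 
   S1   S3  S3 
   S2   S3  S4 
 * S3   S4  S4 
   S4   S4  S4 
(> = start, * = accepting)

start=S0; accept=S3; S0-p->S1; S0-q->S2; S1-p->S3; S1-q->S3; S2-p->S3; S2-q->S4; S3-p->S4; S3-q->S4; S4-p->S4; S4-q->S4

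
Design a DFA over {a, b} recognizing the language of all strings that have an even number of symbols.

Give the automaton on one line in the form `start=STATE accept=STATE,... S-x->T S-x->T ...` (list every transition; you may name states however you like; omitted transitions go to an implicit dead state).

Only the length mod 2 matters, so use a 2-cycle: from any state, every input symbol moves to the next state, wrapping q1 back to q0. Mark q0 accepting.
A 2-state machine:
        a   b  
>* q0   q1  q1 
   q1   q0  q0 
(> = start, * = accepting)

start=q0 accept=q0 q0-a->q1 q0-b->q1 q1-a->q0 q1-b->q0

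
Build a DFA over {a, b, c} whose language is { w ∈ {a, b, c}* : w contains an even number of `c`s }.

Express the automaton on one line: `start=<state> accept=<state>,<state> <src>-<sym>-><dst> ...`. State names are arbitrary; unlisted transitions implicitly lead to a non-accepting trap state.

start=s0 accept=s0 s0-a->s0 s0-b->s0 s0-c->s1 s1-a->s1 s1-b->s1 s1-c->s0

The only thing that matters is how many `c`s have appeared, reduced mod 2. Use one state per residue: s0 for 0, …, s1 for 1. Reading `c` moves to the next residue; anything else stays put. s0 is accepting.
A 2-state machine:
        a   b   c  
>* s0   s0  s0  s1 
   s1   s1  s1  s0 
(> = start, * = accepting)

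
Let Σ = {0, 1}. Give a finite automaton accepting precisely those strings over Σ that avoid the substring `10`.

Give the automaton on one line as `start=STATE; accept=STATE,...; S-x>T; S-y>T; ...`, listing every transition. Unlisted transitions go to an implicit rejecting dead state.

Track partial matches of the forbidden pattern `10`. State q2 is a dead state reached once `10` has occurred; every other state accepts. q0 means no part of `10` is currently matched.
        0   1  
>* q0   q0  q1 
 * q1   q2  q1 
   q2   q2  q2 
(> = start, * = accepting)

start=q0; accept=q0,q1; q0-0>q0; q0-1>q1; q1-0>q2; q1-1>q1; q2-0>q2; q2-1>q2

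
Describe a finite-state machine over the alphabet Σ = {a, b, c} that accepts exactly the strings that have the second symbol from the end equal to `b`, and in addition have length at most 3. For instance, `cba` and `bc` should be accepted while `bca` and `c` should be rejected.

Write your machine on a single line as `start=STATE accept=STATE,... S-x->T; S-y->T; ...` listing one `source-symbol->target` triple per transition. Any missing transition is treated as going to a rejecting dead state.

Handle the two conditions separately and then intersect. One (13 states) tracks the last 2 symbols read; the other (5 states) tracks the input length, saturating at 4. Each combined state is a pair, one component from each; accept when both components accept. After merging equivalent states the machine shrinks.
With 7 states:
        a   b   c  
>  q0   q1  q2  q1 
   q1   q3  q4  q3 
   q2   q5  q6  q5 
   q3   q3  q3  q3 
   q4   q5  q5  q5 
 * q5   q3  q3  q3 
 * q6   q5  q5  q5 
(> = start, * = accepting)

start=q0; accept=q5,q6; q0-a->q1; q0-b->q2; q0-c->q1; q1-a->q3; q1-b->q4; q1-c->q3; q2-a->q5; q2-b->q6; q2-c->q5; q3-a->q3; q3-b->q3; q3-c->q3; q4-a->q5; q4-b->q5; q4-c->q5; q5-a->q3; q5-b->q3; q5-c->q3; q6-a->q5; q6-b->q5; q6-c->q5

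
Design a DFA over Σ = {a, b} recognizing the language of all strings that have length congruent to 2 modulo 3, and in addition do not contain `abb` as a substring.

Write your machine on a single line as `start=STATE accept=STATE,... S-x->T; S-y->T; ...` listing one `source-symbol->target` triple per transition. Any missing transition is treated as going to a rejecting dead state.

Handle the two conditions separately and then intersect. The first has 3 states tracking the input length modulo 3; the second has 4 states tracking partial matches of the forbidden pattern `abb`. A product state is a pair (one from each), accepting exactly when both do.
A 12-state machine:
          a    b  
>  S0     S1   S2 
   S1     S3   S4 
   S2     S3   S5 
 * S3     S6   S7 
 * S4     S6   S8 
 * S5     S6   S0 
   S6     S1   S9 
   S7     S1  S10 
   S8    S10  S10 
   S9     S3  S11 
   S10   S11  S11 
   S11    S8   S8 
(> = start, * = accepting)

start=S0; accept=S3,S4,S5; S0-a->S1; S0-b->S2; S1-a->S3; S1-b->S4; S2-a->S3; S2-b->S5; S3-a->S6; S3-b->S7; S4-a->S6; S4-b->S8; S5-a->S6; S5-b->S0; S6-a->S1; S6-b->S9; S7-a->S1; S7-b->S10; S8-a->S10; S8-b->S10; S9-a->S3; S9-b->S11; S10-a->S11; S10-b->S11; S11-a->S8; S11-b->S8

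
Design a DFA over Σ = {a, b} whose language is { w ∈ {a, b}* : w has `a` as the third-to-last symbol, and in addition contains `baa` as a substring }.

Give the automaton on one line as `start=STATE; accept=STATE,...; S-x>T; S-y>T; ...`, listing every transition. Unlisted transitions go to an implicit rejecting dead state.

start=q0; accept=q4,q5,q6,q7; q0-a>q0; q0-b>q1; q1-a>q2; q1-b>q1; q2-a>q3; q2-b>q1; q3-a>q4; q3-b>q5; q4-a>q4; q4-b>q5; q5-a>q6; q5-b>q7; q6-a>q3; q6-b>q8; q7-a>q9; q7-b>q10; q8-a>q6; q8-b>q7; q9-a>q3; q9-b>q8; q10-a>q9; q10-b>q10

Run two small machines in parallel and take their product. The first has 15 states tracking the last 3 symbols read; the second has 4 states tracking whether and how much of `baa` has been seen. A product state is a pair (one from each), accepting exactly when both do. After merging equivalent states the machine shrinks.
          a    b  
>  q0     q0   q1 
   q1     q2   q1 
   q2     q3   q1 
   q3     q4   q5 
 * q4     q4   q5 
 * q5     q6   q7 
 * q6     q3   q8 
 * q7     q9  q10 
   q8     q6   q7 
   q9     q3   q8 
   q10    q9  q10 
(> = start, * = accepting)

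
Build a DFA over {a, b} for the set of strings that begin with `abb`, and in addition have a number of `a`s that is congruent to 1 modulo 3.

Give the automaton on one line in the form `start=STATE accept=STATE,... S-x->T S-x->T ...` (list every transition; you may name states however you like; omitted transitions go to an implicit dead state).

start=s0 accept=s4 s0-a->s1 s0-b->s2 s1-a->s2 s1-b->s3 s2-a->s2 s2-b->s2 s3-a->s2 s3-b->s4 s4-a->s5 s4-b->s4 s5-a->s6 s5-b->s5 s6-a->s4 s6-b->s6

Build one automaton per condition and run them in lockstep. One (5 states) tracks whether the input so far still matches the prefix `abb`; the other (3 states) tracks the count of `a`s modulo 3. Each combined state is a pair, one component from each; accept when both components accept. Minimizing collapses redundant product states.
With 7 states:
        a   b  
>  s0   s1  s2 
   s1   s2  s3 
   s2   s2  s2 
   s3   s2  s4 
 * s4   s5  s4 
   s5   s6  s5 
   s6   s4  s6 
(> = start, * = accepting)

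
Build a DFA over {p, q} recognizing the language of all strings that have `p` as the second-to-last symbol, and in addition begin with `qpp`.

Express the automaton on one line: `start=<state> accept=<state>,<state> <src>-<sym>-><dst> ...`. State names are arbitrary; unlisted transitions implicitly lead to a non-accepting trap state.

Run two small machines in parallel and take their product. The first has 7 states tracking the last 2 symbols read; the second has 5 states tracking whether the input so far still matches the prefix `qpp`. A product state is a pair (one from each), accepting exactly when both do.
With 12 states:
          p    q  
>  s0     s1   s2 
   s1     s3   s4 
   s2     s5   s6 
   s3     s3   s4 
   s4     s7   s6 
   s5     s8   s4 
   s6     s7   s6 
   s7     s3   s4 
 * s8     s8   s9 
 * s9    s10  s11 
   s10    s8   s9 
   s11   s10  s11 
(> = start, * = accepting)

start=s0 accept=s8,s9 s0-p->s1 s0-q->s2 s1-p->s3 s1-q->s4 s2-p->s5 s2-q->s6 s3-p->s3 s3-q->s4 s4-p->s7 s4-q->s6 s5-p->s8 s5-q->s4 s6-p->s7 s6-q->s6 s7-p->s3 s7-q->s4 s8-p->s8 s8-q->s9 s9-p->s10 s9-q->s11 s10-p->s8 s10-q->s9 s11-p->s10 s11-q->s11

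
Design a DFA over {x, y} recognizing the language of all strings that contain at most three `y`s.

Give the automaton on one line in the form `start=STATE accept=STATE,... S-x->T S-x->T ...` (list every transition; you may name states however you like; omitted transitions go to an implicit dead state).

Only the number of `y`s matters, and only up to 4. Make a chain A → B → C → D → E advanced by each `y` (with E absorbing); every other symbol self-loops. The accepting set is {A, B, C, D}.
       x  y 
>* A   A  B 
 * B   B  C 
 * C   C  D 
 * D   D  E 
   E   E  E 
(> = start, * = accepting)

start=A accept=A,B,C,D A-x->A A-y->B B-x->B B-y->C C-x->C C-y->D D-x->D D-y->E E-x->E E-y->E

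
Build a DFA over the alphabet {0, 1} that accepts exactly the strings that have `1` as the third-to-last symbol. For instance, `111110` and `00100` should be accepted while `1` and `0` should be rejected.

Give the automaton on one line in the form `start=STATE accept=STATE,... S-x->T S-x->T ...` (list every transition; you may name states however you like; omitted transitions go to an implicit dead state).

start=s0 accept=s11,s12,s13,s14 s0-0->s1 s0-1->s2 s1-0->s3 s1-1->s4 s2-0->s5 s2-1->s6 s3-0->s7 s3-1->s8 s4-0->s9 s4-1->s10 s5-0->s11 s5-1->s12 s6-0->s13 s6-1->s14 s7-0->s7 s7-1->s8 s8-0->s9 s8-1->s10 s9-0->s11 s9-1->s12 s10-0->s13 s10-1->s14 s11-0->s7 s11-1->s8 s12-0->s9 s12-1->s10 s13-0->s11 s13-1->s12 s14-0->s13 s14-1->s14

Because acceptance depends on a position counted from the end, the machine has to buffer the most recent 3 symbols. Make each state the string of the last up-to-3 symbols read; on input `x` shift the window left and append `x`. Accept when the buffered window has length 3 and begins with `1`.
With 15 states:
          0    1  
>  s0     s1   s2 
   s1     s3   s4 
   s2     s5   s6 
   s3     s7   s8 
   s4     s9  s10 
   s5    s11  s12 
   s6    s13  s14 
   s7     s7   s8 
   s8     s9  s10 
   s9    s11  s12 
   s10   s13  s14 
 * s11    s7   s8 
 * s12    s9  s10 
 * s13   s11  s12 
 * s14   s13  s14 
(> = start, * = accepting)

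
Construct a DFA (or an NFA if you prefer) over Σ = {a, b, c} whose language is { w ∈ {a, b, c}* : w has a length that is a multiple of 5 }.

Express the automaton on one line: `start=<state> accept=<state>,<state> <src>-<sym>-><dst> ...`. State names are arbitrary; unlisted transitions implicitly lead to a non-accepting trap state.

Only the length mod 5 matters, so use a 5-cycle: from any state, every input symbol moves to the next state, wrapping S4 back to S0. Mark S0 accepting.
With 5 states:
        a   b   c  
>* S0   S1  S1  S1 
   S1   S2  S2  S2 
   S2   S3  S3  S3 
   S3   S4  S4  S4 
   S4   S0  S0  S0 
(> = start, * = accepting)

start=S0 accept=S0 S0-a->S1 S0-b->S1 S0-c->S1 S1-a->S2 S1-b->S2 S1-c->S2 S2-a->S3 S2-b->S3 S2-c->S3 S3-a->S4 S3-b->S4 S3-c->S4 S4-a->S0 S4-b->S0 S4-c->S0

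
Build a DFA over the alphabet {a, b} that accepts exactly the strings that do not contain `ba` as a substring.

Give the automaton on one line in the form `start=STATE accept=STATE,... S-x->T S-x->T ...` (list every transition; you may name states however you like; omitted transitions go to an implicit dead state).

start=s0 accept=s0,s1 s0-a->s0 s0-b->s1 s1-a->s2 s1-b->s1 s2-a->s2 s2-b->s2

This is the complement of 'contains `ba`'. Use the same substring-matching states — s0 through s2 holding how much of `ba` has just been matched — but flip the accepting set: everything except the trap s2 accepts.
3 states suffice.
        a   b  
>* s0   s0  s1 
 * s1   s2  s1 
   s2   s2  s2 
(> = start, * = accepting)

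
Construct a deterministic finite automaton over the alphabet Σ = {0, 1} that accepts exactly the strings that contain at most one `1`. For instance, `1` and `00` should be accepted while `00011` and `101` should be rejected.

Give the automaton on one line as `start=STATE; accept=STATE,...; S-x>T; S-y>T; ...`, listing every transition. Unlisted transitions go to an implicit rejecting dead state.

Only the number of `1`s matters, and only up to 2. Make a chain A → B → C advanced by each `1` (with C absorbing); every other symbol self-loops. The accepting set is {A, B}.
With 3 states:
       0  1 
>* A   A  B 
 * B   B  C 
   C   C  C 
(> = start, * = accepting)

start=A; accept=A,B; A-0>A; A-1>B; B-0>B; B-1>C; C-0>C; C-1>C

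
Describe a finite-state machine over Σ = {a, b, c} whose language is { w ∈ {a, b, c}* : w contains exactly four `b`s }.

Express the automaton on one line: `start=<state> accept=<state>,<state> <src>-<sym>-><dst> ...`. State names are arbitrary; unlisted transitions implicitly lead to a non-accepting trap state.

Only the number of `b`s matters, and only up to 5. Make a chain q0 → q1 → q2 → q3 → q4 → q5 advanced by each `b` (with q5 absorbing); every other symbol self-loops. The accepting set is {q4}.
A 6-state machine:
        a   b   c  
>  q0   q0  q1  q0 
   q1   q1  q2  q1 
   q2   q2  q3  q2 
   q3   q3  q4  q3 
 * q4   q4  q5  q4 
   q5   q5  q5  q5 
(> = start, * = accepting)

start=q0 accept=q4 q0-a->q0 q0-b->q1 q0-c->q0 q1-a->q1 q1-b->q2 q1-c->q1 q2-a->q2 q2-b->q3 q2-c->q2 q3-a->q3 q3-b->q4 q3-c->q3 q4-a->q4 q4-b->q5 q4-c->q4 q5-a->q5 q5-b->q5 q5-c->q5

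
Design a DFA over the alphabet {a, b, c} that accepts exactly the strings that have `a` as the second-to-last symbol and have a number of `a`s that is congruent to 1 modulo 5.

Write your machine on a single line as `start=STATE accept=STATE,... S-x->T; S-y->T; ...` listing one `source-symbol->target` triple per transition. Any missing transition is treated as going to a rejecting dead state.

start=q0; accept=q3,q8; q0-a->q1; q0-b->q0; q0-c->q0; q1-a->q2; q1-b->q3; q1-c->q3; q2-a->q4; q2-b->q2; q2-c->q2; q3-a->q2; q3-b->q5; q3-c->q5; q4-a->q6; q4-b->q4; q4-c->q4; q5-a->q2; q5-b->q5; q5-c->q5; q6-a->q7; q6-b->q6; q6-c->q6; q7-a->q8; q7-b->q0; q7-c->q0; q8-a->q2; q8-b->q3; q8-c->q3

Run two small machines in parallel and take their product. The first has 13 states tracking the last 2 symbols read; the second has 5 states tracking the count of `a`s modulo 5. A product state is a pair (one from each), accepting exactly when both do. Minimizing collapses redundant product states.
9 states suffice.
        a   b   c  
>  q0   q1  q0  q0 
   q1   q2  q3  q3 
   q2   q4  q2  q2 
 * q3   q2  q5  q5 
   q4   q6  q4  q4 
   q5   q2  q5  q5 
   q6   q7  q6  q6 
   q7   q8  q0  q0 
 * q8   q2  q3  q3 
(> = start, * = accepting)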